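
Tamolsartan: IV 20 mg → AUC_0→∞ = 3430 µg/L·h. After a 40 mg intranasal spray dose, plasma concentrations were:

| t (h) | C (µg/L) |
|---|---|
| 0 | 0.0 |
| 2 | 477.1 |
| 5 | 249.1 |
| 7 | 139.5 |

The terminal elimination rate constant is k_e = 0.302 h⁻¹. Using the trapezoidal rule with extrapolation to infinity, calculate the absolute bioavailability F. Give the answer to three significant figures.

F = 0.352

Trapezoidal AUC_0→7 (intranasal spray):
  [0→2]: (0.0+477.1)/2 × 2 = 477.1
  [2→5]: (477.1+249.1)/2 × 3 = 1089.3
  [5→7]: (249.1+139.5)/2 × 2 = 388.6
  Sum = 1955.0 µg/L·h
Tail: C_last/k_e = 139.5/0.302 = 461.921
AUC_0→∞ (intranasal spray) = 1955.0 + 461.921 = 2416.921 µg/L·h
F = (AUC_ev/D_ev)/(AUC_iv/D_iv) = (2416.921/40)/(3430/20) = 60.423025/171.5 = 0.3523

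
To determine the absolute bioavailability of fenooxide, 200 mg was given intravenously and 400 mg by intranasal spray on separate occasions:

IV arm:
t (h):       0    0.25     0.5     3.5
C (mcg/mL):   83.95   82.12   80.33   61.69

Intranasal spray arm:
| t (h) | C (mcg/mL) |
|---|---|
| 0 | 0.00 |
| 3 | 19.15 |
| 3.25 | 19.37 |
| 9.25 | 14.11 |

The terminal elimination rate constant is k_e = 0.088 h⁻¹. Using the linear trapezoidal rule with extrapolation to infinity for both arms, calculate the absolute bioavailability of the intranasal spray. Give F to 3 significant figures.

Trapezoidal AUC_0→3.5 (IV):
  [0→0.25]: (83.95+82.12)/2 × 0.25 = 20.75875
  [0.25→0.5]: (82.12+80.33)/2 × 0.25 = 20.30625
  [0.5→3.5]: (80.33+61.69)/2 × 3 = 213.03
  Sum = 254.095 mcg/mL·h
IV tail: 61.69/0.088 = 701.023; AUC_iv,0→∞ = 254.095 + 701.023 = 955.118 mcg/mL·h
Trapezoidal AUC_0→9.25 (intranasal spray):
  [0→3]: (0.00+19.15)/2 × 3 = 28.725
  [3→3.25]: (19.15+19.37)/2 × 0.25 = 4.815
  [3.25→9.25]: (19.37+14.11)/2 × 6 = 100.44
  Sum = 133.98 mcg/mL·h
intranasal spray tail: 14.11/0.088 = 160.341; AUC_ev,0→∞ = 133.98 + 160.341 = 294.321 mcg/mL·h
F = (AUC_ev/D_ev)/(AUC_iv/D_iv) = (294.321/400)/(955.118/200) = 0.7358025/4.77559 = 0.1541

F = 0.154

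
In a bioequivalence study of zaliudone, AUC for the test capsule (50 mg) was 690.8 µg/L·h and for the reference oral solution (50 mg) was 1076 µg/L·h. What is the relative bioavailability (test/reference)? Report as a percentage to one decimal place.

F_rel = (AUC_test/D_test) / (AUC_ref/D_ref)
      = (690.8/50) / (1076/50)
      = 13.816 / 21.52 = 0.6420 = 64.20%

F_rel = 64.2%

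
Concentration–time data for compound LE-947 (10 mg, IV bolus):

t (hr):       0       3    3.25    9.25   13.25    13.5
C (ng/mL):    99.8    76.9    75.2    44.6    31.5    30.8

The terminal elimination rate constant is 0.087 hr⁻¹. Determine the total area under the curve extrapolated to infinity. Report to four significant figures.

AUC = 1157 ng/mL·hr

Trapezoidal AUC_0→13.5:
  [0→3]: (99.8+76.9)/2 × 3 = 265.05
  [3→3.25]: (76.9+75.2)/2 × 0.25 = 19.0125
  [3.25→9.25]: (75.2+44.6)/2 × 6 = 359.4
  [9.25→13.25]: (44.6+31.5)/2 × 4 = 152.2
  [13.25→13.5]: (31.5+30.8)/2 × 0.25 = 7.7875
  Sum = 803.45 ng/mL·hr
Extrapolated tail: C_last / k_e = 30.8 / 0.087 = 354.023
AUC_0→∞ = 803.45 + 354.023 = 1157.473 ng/mL·hr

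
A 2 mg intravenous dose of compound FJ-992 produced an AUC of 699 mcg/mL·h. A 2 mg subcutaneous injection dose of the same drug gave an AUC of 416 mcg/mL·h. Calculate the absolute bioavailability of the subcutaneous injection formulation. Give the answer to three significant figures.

F = (AUC_ev / D_ev) / (AUC_iv / D_iv)
  = (416/2) / (699/2)
  = 208 / 349.5 = 0.5951

F = 0.595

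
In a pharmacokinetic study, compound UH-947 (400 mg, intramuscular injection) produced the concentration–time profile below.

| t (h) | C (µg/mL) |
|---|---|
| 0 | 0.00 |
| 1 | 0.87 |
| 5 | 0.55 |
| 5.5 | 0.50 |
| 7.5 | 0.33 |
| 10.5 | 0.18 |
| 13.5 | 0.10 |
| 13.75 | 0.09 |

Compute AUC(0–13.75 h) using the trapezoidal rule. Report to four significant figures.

Trapezoidal AUC_0→13.75:
  [0→1]: (0.00+0.87)/2 × 1 = 0.435
  [1→5]: (0.87+0.55)/2 × 4 = 2.84
  [5→5.5]: (0.55+0.50)/2 × 0.5 = 0.2625
  [5.5→7.5]: (0.50+0.33)/2 × 2 = 0.83
  [7.5→10.5]: (0.33+0.18)/2 × 3 = 0.765
  [10.5→13.5]: (0.18+0.10)/2 × 3 = 0.42
  [13.5→13.75]: (0.10+0.09)/2 × 0.25 = 0.02375
  Sum = 5.57625 µg/mL·h

AUC = 5.576 µg/mL·h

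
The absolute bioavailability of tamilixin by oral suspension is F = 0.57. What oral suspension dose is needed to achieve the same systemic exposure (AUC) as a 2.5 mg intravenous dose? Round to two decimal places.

For equal systemic exposure: F × D_ev = D_iv
D_ev = D_iv / F = 2.5 / 0.57 = 4.38596 mg

D_oral = 4.39 mg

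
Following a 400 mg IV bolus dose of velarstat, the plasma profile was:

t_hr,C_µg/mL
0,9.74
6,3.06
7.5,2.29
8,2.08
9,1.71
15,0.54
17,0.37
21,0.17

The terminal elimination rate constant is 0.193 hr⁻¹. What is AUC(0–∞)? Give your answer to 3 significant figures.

AUC = 55.0 µg/mL·hr

Trapezoidal AUC_0→21:
  [0→6]: (9.74+3.06)/2 × 6 = 38.4
  [6→7.5]: (3.06+2.29)/2 × 1.5 = 4.0125
  [7.5→8]: (2.29+2.08)/2 × 0.5 = 1.0925
  [8→9]: (2.08+1.71)/2 × 1 = 1.895
  [9→15]: (1.71+0.54)/2 × 6 = 6.75
  [15→17]: (0.54+0.37)/2 × 2 = 0.91
  [17→21]: (0.37+0.17)/2 × 4 = 1.08
  Sum = 54.14 µg/mL·hr
Extrapolated tail: C_last / k_e = 0.17 / 0.193 = 0.881
AUC_0→∞ = 54.14 + 0.881 = 55.021 µg/mL·hr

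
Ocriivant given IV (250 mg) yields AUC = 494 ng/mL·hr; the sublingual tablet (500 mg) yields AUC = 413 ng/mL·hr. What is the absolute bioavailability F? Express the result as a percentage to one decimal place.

F = 41.8%

F = (AUC_ev / D_ev) / (AUC_iv / D_iv)
  = (413/500) / (494/250)
  = 0.826 / 1.976 = 0.4180
  = 41.80%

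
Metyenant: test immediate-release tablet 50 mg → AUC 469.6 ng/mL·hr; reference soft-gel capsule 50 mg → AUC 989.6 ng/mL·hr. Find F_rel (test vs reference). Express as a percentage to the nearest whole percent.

F_rel = 47%

F_rel = (AUC_test/D_test) / (AUC_ref/D_ref)
      = (469.6/50) / (989.6/50)
      = 9.392 / 19.792 = 0.4745 = 47.45%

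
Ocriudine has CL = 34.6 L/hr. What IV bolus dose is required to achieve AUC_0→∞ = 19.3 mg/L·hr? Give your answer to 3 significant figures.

Dose = 668 mg

Dose_iv = CL × AUC_0→∞
     = 34.6 × 19.3 = 667.78 mg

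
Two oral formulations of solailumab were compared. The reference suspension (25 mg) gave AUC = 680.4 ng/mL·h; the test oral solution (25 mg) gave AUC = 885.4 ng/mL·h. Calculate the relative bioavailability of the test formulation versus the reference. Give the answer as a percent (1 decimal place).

F_rel = 130.1%

F_rel = (AUC_test/D_test) / (AUC_ref/D_ref)
      = (885.4/25) / (680.4/25)
      = 35.416 / 27.216 = 1.3013 = 130.13%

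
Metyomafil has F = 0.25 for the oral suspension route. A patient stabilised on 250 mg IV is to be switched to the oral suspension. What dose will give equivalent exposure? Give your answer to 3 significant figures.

For equal systemic exposure: F × D_ev = D_iv
D_ev = D_iv / F = 250 / 0.25 = 1000 mg

D_oral = 1000 mg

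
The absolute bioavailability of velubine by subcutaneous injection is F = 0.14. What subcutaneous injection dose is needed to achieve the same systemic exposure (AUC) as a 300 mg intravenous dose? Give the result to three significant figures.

D_subcutaneous = 2140 mg

For equal systemic exposure: F × D_ev = D_iv
D_ev = D_iv / F = 300 / 0.14 = 2142.86 mg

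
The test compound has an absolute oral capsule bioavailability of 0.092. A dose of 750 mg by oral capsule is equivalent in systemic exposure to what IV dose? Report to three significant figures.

D_iv = 69.0 mg

Systemic exposure from an extravascular dose = F × D_ev, so the equivalent IV dose is F × D_ev.
D_iv = F × D_ev = 0.092 × 750 = 69 mg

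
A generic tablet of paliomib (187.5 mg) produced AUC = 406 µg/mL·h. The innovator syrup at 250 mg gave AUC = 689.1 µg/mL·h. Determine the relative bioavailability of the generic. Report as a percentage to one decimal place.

F_rel = 78.6%

F_rel = (AUC_test/D_test) / (AUC_ref/D_ref)
      = (406/187.5) / (689.1/250)
      = 2.16533 / 2.7564 = 0.7856 = 78.56%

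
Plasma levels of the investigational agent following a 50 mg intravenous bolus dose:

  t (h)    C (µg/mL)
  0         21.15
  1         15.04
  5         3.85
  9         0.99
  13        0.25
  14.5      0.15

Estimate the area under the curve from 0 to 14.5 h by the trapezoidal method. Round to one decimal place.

AUC = 68.3 µg/mL·h

Trapezoidal AUC_0→14.5:
  [0→1]: (21.15+15.04)/2 × 1 = 18.095
  [1→5]: (15.04+3.85)/2 × 4 = 37.78
  [5→9]: (3.85+0.99)/2 × 4 = 9.68
  [9→13]: (0.99+0.25)/2 × 4 = 2.48
  [13→14.5]: (0.25+0.15)/2 × 1.5 = 0.3
  Sum = 68.335 µg/mL·h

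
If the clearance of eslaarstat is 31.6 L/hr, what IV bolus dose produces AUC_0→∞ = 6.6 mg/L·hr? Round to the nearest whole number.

Dose_iv = CL × AUC_0→∞
     = 31.6 × 6.6 = 208.56 mg

Dose = 209 mg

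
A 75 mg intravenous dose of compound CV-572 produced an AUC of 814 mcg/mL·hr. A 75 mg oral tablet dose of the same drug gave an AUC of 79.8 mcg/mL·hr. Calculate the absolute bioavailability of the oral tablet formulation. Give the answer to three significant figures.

F = (AUC_ev / D_ev) / (AUC_iv / D_iv)
  = (79.8/75) / (814/75)
  = 1.064 / 10.8533 = 0.0980

F = 0.0980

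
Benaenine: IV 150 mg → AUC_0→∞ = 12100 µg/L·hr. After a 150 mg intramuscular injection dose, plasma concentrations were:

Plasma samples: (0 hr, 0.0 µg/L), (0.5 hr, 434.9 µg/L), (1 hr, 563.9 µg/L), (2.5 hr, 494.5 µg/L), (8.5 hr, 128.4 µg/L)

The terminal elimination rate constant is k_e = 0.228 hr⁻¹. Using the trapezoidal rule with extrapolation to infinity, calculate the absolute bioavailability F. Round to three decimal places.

Trapezoidal AUC_0→8.5 (intramuscular injection):
  [0→0.5]: (0.0+434.9)/2 × 0.5 = 108.725
  [0.5→1]: (434.9+563.9)/2 × 0.5 = 249.7
  [1→2.5]: (563.9+494.5)/2 × 1.5 = 793.8
  [2.5→8.5]: (494.5+128.4)/2 × 6 = 1868.7
  Sum = 3020.925 µg/L·hr
Tail: C_last/k_e = 128.4/0.228 = 563.158
AUC_0→∞ (intramuscular injection) = 3020.925 + 563.158 = 3584.083 µg/L·hr
F = (AUC_ev/D_ev)/(AUC_iv/D_iv) = (3584.083/150)/(12100/150) = 23.8939/80.6667 = 0.2962

F = 0.296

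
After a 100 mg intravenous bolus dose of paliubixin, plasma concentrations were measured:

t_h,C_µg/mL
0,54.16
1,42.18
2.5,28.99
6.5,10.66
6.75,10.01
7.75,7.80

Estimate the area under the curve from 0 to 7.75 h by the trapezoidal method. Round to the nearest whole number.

Trapezoidal AUC_0→7.75:
  [0→1]: (54.16+42.18)/2 × 1 = 48.17
  [1→2.5]: (42.18+28.99)/2 × 1.5 = 53.3775
  [2.5→6.5]: (28.99+10.66)/2 × 4 = 79.3
  [6.5→6.75]: (10.66+10.01)/2 × 0.25 = 2.58375
  [6.75→7.75]: (10.01+7.80)/2 × 1 = 8.905
  Sum = 192.33625 µg/mL·h

AUC = 192 µg/mL·h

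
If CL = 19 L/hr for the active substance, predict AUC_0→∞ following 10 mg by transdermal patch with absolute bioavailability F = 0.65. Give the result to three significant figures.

AUC = 0.342 mg/L·hr

AUC_0→∞ = F × Dose / CL
        = 0.65 × 10 / 19 = 0.342105 mg/L·hr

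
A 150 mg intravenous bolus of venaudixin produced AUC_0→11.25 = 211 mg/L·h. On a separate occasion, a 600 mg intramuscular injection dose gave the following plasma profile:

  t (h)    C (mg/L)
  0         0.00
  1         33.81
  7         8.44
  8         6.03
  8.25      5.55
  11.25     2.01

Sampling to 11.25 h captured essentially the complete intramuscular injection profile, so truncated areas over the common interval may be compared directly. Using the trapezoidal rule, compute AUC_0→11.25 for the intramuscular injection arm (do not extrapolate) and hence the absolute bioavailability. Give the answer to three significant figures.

F = 0.194

Trapezoidal AUC_0→11.25 (intramuscular injection):
  [0→1]: (0.00+33.81)/2 × 1 = 16.905
  [1→7]: (33.81+8.44)/2 × 6 = 126.75
  [7→8]: (8.44+6.03)/2 × 1 = 7.235
  [8→8.25]: (6.03+5.55)/2 × 0.25 = 1.4475
  [8.25→11.25]: (5.55+2.01)/2 × 3 = 11.34
  Sum = 163.6775 mg/L·h
F = (AUC_ev/D_ev)/(AUC_iv/D_iv) = (163.6775/600)/(211/150) = 0.272796/1.40667 = 0.1939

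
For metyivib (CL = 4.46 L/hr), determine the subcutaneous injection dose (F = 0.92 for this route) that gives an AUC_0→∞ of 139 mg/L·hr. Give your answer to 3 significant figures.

Dose = 674 mg

Dose = CL × AUC_0→∞ / F
     = 4.46 × 139 / 0.92 = 673.848 mg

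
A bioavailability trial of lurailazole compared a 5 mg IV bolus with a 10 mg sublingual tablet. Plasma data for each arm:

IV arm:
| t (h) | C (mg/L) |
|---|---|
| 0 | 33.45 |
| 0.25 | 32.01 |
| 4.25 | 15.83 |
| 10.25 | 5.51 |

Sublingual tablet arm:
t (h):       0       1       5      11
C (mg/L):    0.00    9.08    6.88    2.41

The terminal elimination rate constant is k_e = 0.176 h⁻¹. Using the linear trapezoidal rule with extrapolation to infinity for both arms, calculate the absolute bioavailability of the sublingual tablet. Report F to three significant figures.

Trapezoidal AUC_0→10.25 (IV):
  [0→0.25]: (33.45+32.01)/2 × 0.25 = 8.1825
  [0.25→4.25]: (32.01+15.83)/2 × 4 = 95.68
  [4.25→10.25]: (15.83+5.51)/2 × 6 = 64.02
  Sum = 167.8825 mg/L·h
IV tail: 5.51/0.176 = 31.307; AUC_iv,0→∞ = 167.8825 + 31.307 = 199.1895 mg/L·h
Trapezoidal AUC_0→11 (sublingual tablet):
  [0→1]: (0.00+9.08)/2 × 1 = 4.54
  [1→5]: (9.08+6.88)/2 × 4 = 31.92
  [5→11]: (6.88+2.41)/2 × 6 = 27.87
  Sum = 64.33 mg/L·h
sublingual tablet tail: 2.41/0.176 = 13.693; AUC_ev,0→∞ = 64.33 + 13.693 = 78.023 mg/L·h
F = (AUC_ev/D_ev)/(AUC_iv/D_iv) = (78.023/10)/(199.1895/5) = 7.8023/39.8379 = 0.1959

F = 0.196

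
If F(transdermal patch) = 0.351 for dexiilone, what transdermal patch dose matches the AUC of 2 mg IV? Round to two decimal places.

D_transdermal = 5.70 mg

For equal systemic exposure: F × D_ev = D_iv
D_ev = D_iv / F = 2 / 0.351 = 5.69801 mg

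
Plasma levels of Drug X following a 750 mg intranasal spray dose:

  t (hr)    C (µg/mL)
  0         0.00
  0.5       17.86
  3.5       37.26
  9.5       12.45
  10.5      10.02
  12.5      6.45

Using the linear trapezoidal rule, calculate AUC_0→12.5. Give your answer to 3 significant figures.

Trapezoidal AUC_0→12.5:
  [0→0.5]: (0.00+17.86)/2 × 0.5 = 4.465
  [0.5→3.5]: (17.86+37.26)/2 × 3 = 82.68
  [3.5→9.5]: (37.26+12.45)/2 × 6 = 149.13
  [9.5→10.5]: (12.45+10.02)/2 × 1 = 11.235
  [10.5→12.5]: (10.02+6.45)/2 × 2 = 16.47
  Sum = 263.98 µg/mL·hr

AUC = 264 µg/mL·hr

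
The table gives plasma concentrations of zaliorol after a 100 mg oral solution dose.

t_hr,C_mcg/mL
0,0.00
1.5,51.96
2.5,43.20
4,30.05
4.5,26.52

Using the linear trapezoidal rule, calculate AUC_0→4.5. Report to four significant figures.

AUC = 155.6 mcg/mL·hr

Trapezoidal AUC_0→4.5:
  [0→1.5]: (0.00+51.96)/2 × 1.5 = 38.97
  [1.5→2.5]: (51.96+43.20)/2 × 1 = 47.58
  [2.5→4]: (43.20+30.05)/2 × 1.5 = 54.9375
  [4→4.5]: (30.05+26.52)/2 × 0.5 = 14.1425
  Sum = 155.63 mcg/mL·hr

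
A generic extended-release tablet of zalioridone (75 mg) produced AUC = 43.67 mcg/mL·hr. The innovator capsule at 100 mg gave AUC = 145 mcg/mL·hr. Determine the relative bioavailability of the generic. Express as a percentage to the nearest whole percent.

F_rel = (AUC_test/D_test) / (AUC_ref/D_ref)
      = (43.67/75) / (145/100)
      = 0.582267 / 1.45 = 0.4016 = 40.16%

F_rel = 40%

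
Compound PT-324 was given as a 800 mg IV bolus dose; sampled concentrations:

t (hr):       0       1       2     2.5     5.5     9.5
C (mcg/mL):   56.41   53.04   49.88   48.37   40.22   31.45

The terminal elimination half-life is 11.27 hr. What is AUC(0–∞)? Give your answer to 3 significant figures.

Trapezoidal AUC_0→9.5:
  [0→1]: (56.41+53.04)/2 × 1 = 54.725
  [1→2]: (53.04+49.88)/2 × 1 = 51.46
  [2→2.5]: (49.88+48.37)/2 × 0.5 = 24.5625
  [2.5→5.5]: (48.37+40.22)/2 × 3 = 132.885
  [5.5→9.5]: (40.22+31.45)/2 × 4 = 143.34
  Sum = 406.9725 mcg/mL·hr
k_e = ln2 / t½ = 0.693147 / 11.27 = 0.0615 hr^-1
Extrapolated tail: C_last / k_e = 31.45 / 0.0615 = 511.382
AUC_0→∞ = 406.9725 + 511.382 = 918.3545 mcg/mL·hr

AUC = 918 mcg/mL·hr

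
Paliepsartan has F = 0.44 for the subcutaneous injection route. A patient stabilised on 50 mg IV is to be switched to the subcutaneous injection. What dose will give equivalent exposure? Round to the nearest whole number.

D_subcutaneous = 114 mg

For equal systemic exposure: F × D_ev = D_iv
D_ev = D_iv / F = 50 / 0.44 = 113.636 mg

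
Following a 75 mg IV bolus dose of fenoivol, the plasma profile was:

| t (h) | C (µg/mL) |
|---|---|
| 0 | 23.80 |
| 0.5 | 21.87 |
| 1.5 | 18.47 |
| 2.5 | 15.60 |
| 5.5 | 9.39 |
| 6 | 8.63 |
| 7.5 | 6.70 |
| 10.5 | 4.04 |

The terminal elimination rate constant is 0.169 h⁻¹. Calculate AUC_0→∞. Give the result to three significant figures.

Trapezoidal AUC_0→10.5:
  [0→0.5]: (23.80+21.87)/2 × 0.5 = 11.4175
  [0.5→1.5]: (21.87+18.47)/2 × 1 = 20.17
  [1.5→2.5]: (18.47+15.60)/2 × 1 = 17.035
  [2.5→5.5]: (15.60+9.39)/2 × 3 = 37.485
  [5.5→6]: (9.39+8.63)/2 × 0.5 = 4.505
  [6→7.5]: (8.63+6.70)/2 × 1.5 = 11.4975
  [7.5→10.5]: (6.70+4.04)/2 × 3 = 16.11
  Sum = 118.22 µg/mL·h
Extrapolated tail: C_last / k_e = 4.04 / 0.169 = 23.905
AUC_0→∞ = 118.22 + 23.905 = 142.125 µg/mL·h

AUC = 142 µg/mL·h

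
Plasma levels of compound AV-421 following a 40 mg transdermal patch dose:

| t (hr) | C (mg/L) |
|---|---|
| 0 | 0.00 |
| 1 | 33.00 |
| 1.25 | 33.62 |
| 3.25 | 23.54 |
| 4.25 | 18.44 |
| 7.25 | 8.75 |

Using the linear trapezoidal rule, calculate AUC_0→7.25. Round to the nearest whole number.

AUC = 144 mg/L·hr

Trapezoidal AUC_0→7.25:
  [0→1]: (0.00+33.00)/2 × 1 = 16.5
  [1→1.25]: (33.00+33.62)/2 × 0.25 = 8.3275
  [1.25→3.25]: (33.62+23.54)/2 × 2 = 57.16
  [3.25→4.25]: (23.54+18.44)/2 × 1 = 20.99
  [4.25→7.25]: (18.44+8.75)/2 × 3 = 40.785
  Sum = 143.7625 mg/L·hr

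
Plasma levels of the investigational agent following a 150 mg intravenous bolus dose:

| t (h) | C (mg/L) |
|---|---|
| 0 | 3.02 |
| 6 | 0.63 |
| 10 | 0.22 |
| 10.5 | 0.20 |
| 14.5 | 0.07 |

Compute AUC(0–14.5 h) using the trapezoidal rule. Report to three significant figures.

Trapezoidal AUC_0→14.5:
  [0→6]: (3.02+0.63)/2 × 6 = 10.95
  [6→10]: (0.63+0.22)/2 × 4 = 1.7
  [10→10.5]: (0.22+0.20)/2 × 0.5 = 0.105
  [10.5→14.5]: (0.20+0.07)/2 × 4 = 0.54
  Sum = 13.295 mg/L·h

AUC = 13.3 mg/L·h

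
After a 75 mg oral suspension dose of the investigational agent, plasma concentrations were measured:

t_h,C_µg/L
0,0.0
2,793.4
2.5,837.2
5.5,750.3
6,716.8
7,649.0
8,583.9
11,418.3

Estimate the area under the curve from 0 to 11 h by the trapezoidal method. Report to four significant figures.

AUC = 6752 µg/L·h

Trapezoidal AUC_0→11:
  [0→2]: (0.0+793.4)/2 × 2 = 793.4
  [2→2.5]: (793.4+837.2)/2 × 0.5 = 407.65
  [2.5→5.5]: (837.2+750.3)/2 × 3 = 2381.25
  [5.5→6]: (750.3+716.8)/2 × 0.5 = 366.775
  [6→7]: (716.8+649.0)/2 × 1 = 682.9
  [7→8]: (649.0+583.9)/2 × 1 = 616.45
  [8→11]: (583.9+418.3)/2 × 3 = 1503.3
  Sum = 6751.725 µg/L·h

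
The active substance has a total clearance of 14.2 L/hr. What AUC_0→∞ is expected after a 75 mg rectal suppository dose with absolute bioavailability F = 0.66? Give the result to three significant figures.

AUC_0→∞ = F × Dose / CL
        = 0.66 × 75 / 14.2 = 3.48592 mg/L·hr

AUC = 3.49 mg/L·hr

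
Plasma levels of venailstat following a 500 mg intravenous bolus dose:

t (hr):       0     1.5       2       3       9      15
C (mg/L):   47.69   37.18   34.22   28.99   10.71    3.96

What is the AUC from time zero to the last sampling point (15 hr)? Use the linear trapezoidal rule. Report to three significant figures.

Trapezoidal AUC_0→15:
  [0→1.5]: (47.69+37.18)/2 × 1.5 = 63.6525
  [1.5→2]: (37.18+34.22)/2 × 0.5 = 17.85
  [2→3]: (34.22+28.99)/2 × 1 = 31.605
  [3→9]: (28.99+10.71)/2 × 6 = 119.1
  [9→15]: (10.71+3.96)/2 × 6 = 44.01
  Sum = 276.2175 mg/L·hr

AUC = 276 mg/L·hr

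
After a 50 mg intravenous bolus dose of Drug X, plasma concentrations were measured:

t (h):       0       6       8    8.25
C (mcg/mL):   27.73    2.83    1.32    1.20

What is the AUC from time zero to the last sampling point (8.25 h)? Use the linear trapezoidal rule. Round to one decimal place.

AUC = 96.1 mcg/mL·h

Trapezoidal AUC_0→8.25:
  [0→6]: (27.73+2.83)/2 × 6 = 91.68
  [6→8]: (2.83+1.32)/2 × 2 = 4.15
  [8→8.25]: (1.32+1.20)/2 × 0.25 = 0.315
  Sum = 96.145 mcg/mL·h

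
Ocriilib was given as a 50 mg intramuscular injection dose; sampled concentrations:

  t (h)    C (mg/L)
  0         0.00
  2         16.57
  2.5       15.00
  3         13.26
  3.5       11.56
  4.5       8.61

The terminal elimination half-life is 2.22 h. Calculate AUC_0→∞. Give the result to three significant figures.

Trapezoidal AUC_0→4.5:
  [0→2]: (0.00+16.57)/2 × 2 = 16.57
  [2→2.5]: (16.57+15.00)/2 × 0.5 = 7.8925
  [2.5→3]: (15.00+13.26)/2 × 0.5 = 7.065
  [3→3.5]: (13.26+11.56)/2 × 0.5 = 6.205
  [3.5→4.5]: (11.56+8.61)/2 × 1 = 10.085
  Sum = 47.8175 mg/L·h
k_e = ln2 / t½ = 0.693147 / 2.22 = 0.3122 h^-1
Extrapolated tail: C_last / k_e = 8.61 / 0.3122 = 27.578
AUC_0→∞ = 47.8175 + 27.578 = 75.3955 mg/L·h

AUC = 75.4 mg/L·h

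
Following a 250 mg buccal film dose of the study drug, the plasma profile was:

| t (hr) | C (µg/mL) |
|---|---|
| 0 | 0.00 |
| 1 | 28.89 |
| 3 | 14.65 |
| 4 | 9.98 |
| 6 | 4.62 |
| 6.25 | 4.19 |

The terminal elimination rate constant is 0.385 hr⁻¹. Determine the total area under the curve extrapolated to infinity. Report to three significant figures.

AUC = 96.9 µg/mL·hr

Trapezoidal AUC_0→6.25:
  [0→1]: (0.00+28.89)/2 × 1 = 14.445
  [1→3]: (28.89+14.65)/2 × 2 = 43.54
  [3→4]: (14.65+9.98)/2 × 1 = 12.315
  [4→6]: (9.98+4.62)/2 × 2 = 14.6
  [6→6.25]: (4.62+4.19)/2 × 0.25 = 1.10125
  Sum = 86.00125 µg/mL·hr
Extrapolated tail: C_last / k_e = 4.19 / 0.385 = 10.883
AUC_0→∞ = 86.00125 + 10.883 = 96.88425 µg/mL·hr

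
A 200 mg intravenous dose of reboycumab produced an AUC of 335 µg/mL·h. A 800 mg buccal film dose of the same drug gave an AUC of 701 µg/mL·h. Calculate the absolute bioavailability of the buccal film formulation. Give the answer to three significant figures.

F = (AUC_ev / D_ev) / (AUC_iv / D_iv)
  = (701/800) / (335/200)
  = 0.87625 / 1.675 = 0.5231

F = 0.523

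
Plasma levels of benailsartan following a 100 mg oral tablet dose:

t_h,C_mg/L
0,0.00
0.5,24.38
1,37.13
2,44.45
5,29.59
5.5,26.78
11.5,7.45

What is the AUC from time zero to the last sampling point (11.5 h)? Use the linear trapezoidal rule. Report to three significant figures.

Trapezoidal AUC_0→11.5:
  [0→0.5]: (0.00+24.38)/2 × 0.5 = 6.095
  [0.5→1]: (24.38+37.13)/2 × 0.5 = 15.3775
  [1→2]: (37.13+44.45)/2 × 1 = 40.79
  [2→5]: (44.45+29.59)/2 × 3 = 111.06
  [5→5.5]: (29.59+26.78)/2 × 0.5 = 14.0925
  [5.5→11.5]: (26.78+7.45)/2 × 6 = 102.69
  Sum = 290.105 mg/L·h

AUC = 290 mg/L·h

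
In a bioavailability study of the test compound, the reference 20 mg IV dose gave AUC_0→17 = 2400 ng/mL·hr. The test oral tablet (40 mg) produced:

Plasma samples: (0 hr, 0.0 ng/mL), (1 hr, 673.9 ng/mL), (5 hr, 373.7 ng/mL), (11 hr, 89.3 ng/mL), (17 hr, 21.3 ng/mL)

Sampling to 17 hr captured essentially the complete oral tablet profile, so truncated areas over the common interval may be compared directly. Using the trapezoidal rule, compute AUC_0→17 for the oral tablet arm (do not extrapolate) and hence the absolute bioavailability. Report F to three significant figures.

Trapezoidal AUC_0→17 (oral tablet):
  [0→1]: (0.0+673.9)/2 × 1 = 336.95
  [1→5]: (673.9+373.7)/2 × 4 = 2095.2
  [5→11]: (373.7+89.3)/2 × 6 = 1389.0
  [11→17]: (89.3+21.3)/2 × 6 = 331.8
  Sum = 4152.95 ng/mL·hr
F = (AUC_ev/D_ev)/(AUC_iv/D_iv) = (4152.95/40)/(2400/20) = 103.82375/120 = 0.8652

F = 0.865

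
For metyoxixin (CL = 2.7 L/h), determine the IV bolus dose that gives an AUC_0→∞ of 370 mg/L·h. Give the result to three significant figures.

Dose_iv = CL × AUC_0→∞
     = 2.7 × 370 = 999 mg

Dose = 999 mg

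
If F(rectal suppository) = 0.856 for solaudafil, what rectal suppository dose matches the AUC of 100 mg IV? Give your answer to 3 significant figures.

For equal systemic exposure: F × D_ev = D_iv
D_ev = D_iv / F = 100 / 0.856 = 116.822 mg

D_rectal = 117 mg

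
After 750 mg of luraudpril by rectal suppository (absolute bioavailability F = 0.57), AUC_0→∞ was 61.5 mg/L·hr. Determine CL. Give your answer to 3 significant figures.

CL = 6.95 L/hr

CL = F × Dose / AUC_0→∞
   = 0.57 × 750 / 61.5 = 6.95122 L/hr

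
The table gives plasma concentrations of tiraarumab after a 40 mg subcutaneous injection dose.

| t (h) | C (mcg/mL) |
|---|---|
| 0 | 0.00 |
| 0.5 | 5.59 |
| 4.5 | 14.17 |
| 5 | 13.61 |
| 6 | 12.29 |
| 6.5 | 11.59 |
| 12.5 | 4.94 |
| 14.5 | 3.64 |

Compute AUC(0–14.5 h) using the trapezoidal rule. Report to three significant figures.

Trapezoidal AUC_0→14.5:
  [0→0.5]: (0.00+5.59)/2 × 0.5 = 1.3975
  [0.5→4.5]: (5.59+14.17)/2 × 4 = 39.52
  [4.5→5]: (14.17+13.61)/2 × 0.5 = 6.945
  [5→6]: (13.61+12.29)/2 × 1 = 12.95
  [6→6.5]: (12.29+11.59)/2 × 0.5 = 5.97
  [6.5→12.5]: (11.59+4.94)/2 × 6 = 49.59
  [12.5→14.5]: (4.94+3.64)/2 × 2 = 8.58
  Sum = 124.9525 mcg/mL·h

AUC = 125 mcg/mL·h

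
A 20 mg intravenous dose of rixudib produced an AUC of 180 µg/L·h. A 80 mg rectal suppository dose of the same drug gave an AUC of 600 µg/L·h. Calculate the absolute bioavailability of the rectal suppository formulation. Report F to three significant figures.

F = (AUC_ev / D_ev) / (AUC_iv / D_iv)
  = (600/80) / (180/20)
  = 7.5 / 9 = 0.8333

F = 0.833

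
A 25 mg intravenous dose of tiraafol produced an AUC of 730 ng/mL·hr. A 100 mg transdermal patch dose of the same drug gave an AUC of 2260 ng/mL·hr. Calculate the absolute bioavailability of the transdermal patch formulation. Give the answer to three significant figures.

F = (AUC_ev / D_ev) / (AUC_iv / D_iv)
  = (2260/100) / (730/25)
  = 22.6 / 29.2 = 0.7740

F = 0.774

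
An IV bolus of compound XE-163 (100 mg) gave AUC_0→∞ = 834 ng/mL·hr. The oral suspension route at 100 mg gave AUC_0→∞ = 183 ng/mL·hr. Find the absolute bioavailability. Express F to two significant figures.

F = 0.22

F = (AUC_ev / D_ev) / (AUC_iv / D_iv)
  = (183/100) / (834/100)
  = 1.83 / 8.34 = 0.2194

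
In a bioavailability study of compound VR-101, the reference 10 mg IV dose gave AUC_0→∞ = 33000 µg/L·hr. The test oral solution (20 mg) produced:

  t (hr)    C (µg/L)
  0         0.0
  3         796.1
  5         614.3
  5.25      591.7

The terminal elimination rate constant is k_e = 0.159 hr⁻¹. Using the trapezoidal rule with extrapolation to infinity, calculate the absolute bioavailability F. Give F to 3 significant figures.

Trapezoidal AUC_0→5.25 (oral solution):
  [0→3]: (0.0+796.1)/2 × 3 = 1194.15
  [3→5]: (796.1+614.3)/2 × 2 = 1410.4
  [5→5.25]: (614.3+591.7)/2 × 0.25 = 150.75
  Sum = 2755.3 µg/L·hr
Tail: C_last/k_e = 591.7/0.159 = 3721.384
AUC_0→∞ (oral solution) = 2755.3 + 3721.384 = 6476.684 µg/L·hr
F = (AUC_ev/D_ev)/(AUC_iv/D_iv) = (6476.684/20)/(33000/10) = 323.8342/3300 = 0.0981

F = 0.0981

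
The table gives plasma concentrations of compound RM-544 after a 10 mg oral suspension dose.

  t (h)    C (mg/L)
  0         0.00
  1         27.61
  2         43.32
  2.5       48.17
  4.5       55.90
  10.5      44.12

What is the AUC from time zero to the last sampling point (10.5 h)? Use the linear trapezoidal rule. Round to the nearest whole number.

AUC = 476 mg/L·h

Trapezoidal AUC_0→10.5:
  [0→1]: (0.00+27.61)/2 × 1 = 13.805
  [1→2]: (27.61+43.32)/2 × 1 = 35.465
  [2→2.5]: (43.32+48.17)/2 × 0.5 = 22.8725
  [2.5→4.5]: (48.17+55.90)/2 × 2 = 104.07
  [4.5→10.5]: (55.90+44.12)/2 × 6 = 300.06
  Sum = 476.2725 mg/L·h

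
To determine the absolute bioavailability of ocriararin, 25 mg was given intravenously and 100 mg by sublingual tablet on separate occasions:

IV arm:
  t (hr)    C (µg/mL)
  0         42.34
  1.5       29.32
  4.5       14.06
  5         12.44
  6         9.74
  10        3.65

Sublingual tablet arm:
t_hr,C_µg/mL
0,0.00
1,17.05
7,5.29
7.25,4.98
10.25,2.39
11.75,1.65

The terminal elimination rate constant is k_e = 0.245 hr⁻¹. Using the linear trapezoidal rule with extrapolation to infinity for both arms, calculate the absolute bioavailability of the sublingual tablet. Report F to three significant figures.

Trapezoidal AUC_0→10 (IV):
  [0→1.5]: (42.34+29.32)/2 × 1.5 = 53.745
  [1.5→4.5]: (29.32+14.06)/2 × 3 = 65.07
  [4.5→5]: (14.06+12.44)/2 × 0.5 = 6.625
  [5→6]: (12.44+9.74)/2 × 1 = 11.09
  [6→10]: (9.74+3.65)/2 × 4 = 26.78
  Sum = 163.31 µg/mL·hr
IV tail: 3.65/0.245 = 14.898; AUC_iv,0→∞ = 163.31 + 14.898 = 178.208 µg/mL·hr
Trapezoidal AUC_0→11.75 (sublingual tablet):
  [0→1]: (0.00+17.05)/2 × 1 = 8.525
  [1→7]: (17.05+5.29)/2 × 6 = 67.02
  [7→7.25]: (5.29+4.98)/2 × 0.25 = 1.28375
  [7.25→10.25]: (4.98+2.39)/2 × 3 = 11.055
  [10.25→11.75]: (2.39+1.65)/2 × 1.5 = 3.03
  Sum = 90.91375 µg/mL·hr
sublingual tablet tail: 1.65/0.245 = 6.735; AUC_ev,0→∞ = 90.91375 + 6.735 = 97.64875 µg/mL·hr
F = (AUC_ev/D_ev)/(AUC_iv/D_iv) = (97.64875/100)/(178.208/25) = 0.9764875/7.12832 = 0.1370

F = 0.137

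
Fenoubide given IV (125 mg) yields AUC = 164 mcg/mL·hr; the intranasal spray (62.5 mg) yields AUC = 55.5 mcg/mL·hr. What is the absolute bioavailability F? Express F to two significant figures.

F = (AUC_ev / D_ev) / (AUC_iv / D_iv)
  = (55.5/62.5) / (164/125)
  = 0.888 / 1.312 = 0.6768

F = 0.68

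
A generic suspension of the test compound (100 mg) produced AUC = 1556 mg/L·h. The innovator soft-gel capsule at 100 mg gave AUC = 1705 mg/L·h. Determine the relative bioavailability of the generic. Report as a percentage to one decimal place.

F_rel = (AUC_test/D_test) / (AUC_ref/D_ref)
      = (1556/100) / (1705/100)
      = 15.56 / 17.05 = 0.9126 = 91.26%

F_rel = 91.3%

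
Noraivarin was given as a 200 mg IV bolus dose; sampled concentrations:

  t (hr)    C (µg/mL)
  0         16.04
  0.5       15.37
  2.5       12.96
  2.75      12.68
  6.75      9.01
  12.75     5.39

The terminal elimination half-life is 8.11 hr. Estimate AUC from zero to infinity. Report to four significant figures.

Trapezoidal AUC_0→12.75:
  [0→0.5]: (16.04+15.37)/2 × 0.5 = 7.8525
  [0.5→2.5]: (15.37+12.96)/2 × 2 = 28.33
  [2.5→2.75]: (12.96+12.68)/2 × 0.25 = 3.205
  [2.75→6.75]: (12.68+9.01)/2 × 4 = 43.38
  [6.75→12.75]: (9.01+5.39)/2 × 6 = 43.2
  Sum = 125.9675 µg/mL·hr
k_e = ln2 / t½ = 0.693147 / 8.11 = 0.0855 hr^-1
Extrapolated tail: C_last / k_e = 5.39 / 0.0855 = 63.041
AUC_0→∞ = 125.9675 + 63.041 = 189.0085 µg/mL·hr

AUC = 189.0 µg/mL·hr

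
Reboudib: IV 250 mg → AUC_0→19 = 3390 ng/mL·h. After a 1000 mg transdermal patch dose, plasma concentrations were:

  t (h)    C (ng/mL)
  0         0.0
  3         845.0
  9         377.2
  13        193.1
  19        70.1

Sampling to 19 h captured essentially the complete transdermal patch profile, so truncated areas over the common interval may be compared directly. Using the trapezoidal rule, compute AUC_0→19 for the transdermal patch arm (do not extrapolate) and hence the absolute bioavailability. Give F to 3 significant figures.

F = 0.506

Trapezoidal AUC_0→19 (transdermal patch):
  [0→3]: (0.0+845.0)/2 × 3 = 1267.5
  [3→9]: (845.0+377.2)/2 × 6 = 3666.6
  [9→13]: (377.2+193.1)/2 × 4 = 1140.6
  [13→19]: (193.1+70.1)/2 × 6 = 789.6
  Sum = 6864.3 ng/mL·h
F = (AUC_ev/D_ev)/(AUC_iv/D_iv) = (6864.3/1000)/(3390/250) = 6.8643/13.56 = 0.5062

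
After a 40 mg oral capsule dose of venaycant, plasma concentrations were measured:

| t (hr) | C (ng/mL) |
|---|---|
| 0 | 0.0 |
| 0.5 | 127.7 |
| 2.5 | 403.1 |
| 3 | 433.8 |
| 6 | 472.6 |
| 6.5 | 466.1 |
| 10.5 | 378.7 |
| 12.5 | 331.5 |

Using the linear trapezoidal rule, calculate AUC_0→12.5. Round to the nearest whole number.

AUC = 4766 ng/mL·hr

Trapezoidal AUC_0→12.5:
  [0→0.5]: (0.0+127.7)/2 × 0.5 = 31.925
  [0.5→2.5]: (127.7+403.1)/2 × 2 = 530.8
  [2.5→3]: (403.1+433.8)/2 × 0.5 = 209.225
  [3→6]: (433.8+472.6)/2 × 3 = 1359.6
  [6→6.5]: (472.6+466.1)/2 × 0.5 = 234.675
  [6.5→10.5]: (466.1+378.7)/2 × 4 = 1689.6
  [10.5→12.5]: (378.7+331.5)/2 × 2 = 710.2
  Sum = 4766.025 ng/mL·hr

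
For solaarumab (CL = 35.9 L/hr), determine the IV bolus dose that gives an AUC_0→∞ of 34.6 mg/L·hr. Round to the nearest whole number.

Dose_iv = CL × AUC_0→∞
     = 35.9 × 34.6 = 1242.14 mg

Dose = 1242 mg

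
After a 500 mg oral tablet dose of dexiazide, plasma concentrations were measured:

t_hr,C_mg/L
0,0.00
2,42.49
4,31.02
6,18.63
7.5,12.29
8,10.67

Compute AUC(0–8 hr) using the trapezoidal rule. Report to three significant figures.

AUC = 195 mg/L·hr

Trapezoidal AUC_0→8:
  [0→2]: (0.00+42.49)/2 × 2 = 42.49
  [2→4]: (42.49+31.02)/2 × 2 = 73.51
  [4→6]: (31.02+18.63)/2 × 2 = 49.65
  [6→7.5]: (18.63+12.29)/2 × 1.5 = 23.19
  [7.5→8]: (12.29+10.67)/2 × 0.5 = 5.74
  Sum = 194.58 mg/L·hr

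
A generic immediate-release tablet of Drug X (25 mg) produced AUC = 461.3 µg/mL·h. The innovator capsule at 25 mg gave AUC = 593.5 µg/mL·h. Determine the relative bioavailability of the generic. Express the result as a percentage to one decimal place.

F_rel = (AUC_test/D_test) / (AUC_ref/D_ref)
      = (461.3/25) / (593.5/25)
      = 18.452 / 23.74 = 0.7773 = 77.73%

F_rel = 77.7%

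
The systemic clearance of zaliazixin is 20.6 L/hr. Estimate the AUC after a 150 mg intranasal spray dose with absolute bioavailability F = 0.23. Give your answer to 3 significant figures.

AUC_0→∞ = F × Dose / CL
        = 0.23 × 150 / 20.6 = 1.67476 mg/L·hr

AUC = 1.67 mg/L·hr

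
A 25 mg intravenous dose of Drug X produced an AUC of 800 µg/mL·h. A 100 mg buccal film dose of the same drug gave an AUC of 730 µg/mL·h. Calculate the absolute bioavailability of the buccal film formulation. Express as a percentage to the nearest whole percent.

F = (AUC_ev / D_ev) / (AUC_iv / D_iv)
  = (730/100) / (800/25)
  = 7.3 / 32 = 0.2281
  = 22.81%

F = 23%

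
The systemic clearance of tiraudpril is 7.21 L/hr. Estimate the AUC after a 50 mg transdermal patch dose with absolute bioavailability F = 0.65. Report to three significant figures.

AUC_0→∞ = F × Dose / CL
        = 0.65 × 50 / 7.21 = 4.50763 mg/L·hr

AUC = 4.51 mg/L·hr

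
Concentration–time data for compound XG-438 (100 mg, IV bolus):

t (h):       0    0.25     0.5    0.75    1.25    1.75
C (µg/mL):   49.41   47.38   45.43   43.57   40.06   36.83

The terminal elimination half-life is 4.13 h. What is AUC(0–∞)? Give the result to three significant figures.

AUC = 294 µg/mL·h

Trapezoidal AUC_0→1.75:
  [0→0.25]: (49.41+47.38)/2 × 0.25 = 12.09875
  [0.25→0.5]: (47.38+45.43)/2 × 0.25 = 11.60125
  [0.5→0.75]: (45.43+43.57)/2 × 0.25 = 11.125
  [0.75→1.25]: (43.57+40.06)/2 × 0.5 = 20.9075
  [1.25→1.75]: (40.06+36.83)/2 × 0.5 = 19.2225
  Sum = 74.955 µg/mL·h
k_e = ln2 / t½ = 0.693147 / 4.13 = 0.1678 h^-1
Extrapolated tail: C_last / k_e = 36.83 / 0.1678 = 219.487
AUC_0→∞ = 74.955 + 219.487 = 294.442 µg/mL·h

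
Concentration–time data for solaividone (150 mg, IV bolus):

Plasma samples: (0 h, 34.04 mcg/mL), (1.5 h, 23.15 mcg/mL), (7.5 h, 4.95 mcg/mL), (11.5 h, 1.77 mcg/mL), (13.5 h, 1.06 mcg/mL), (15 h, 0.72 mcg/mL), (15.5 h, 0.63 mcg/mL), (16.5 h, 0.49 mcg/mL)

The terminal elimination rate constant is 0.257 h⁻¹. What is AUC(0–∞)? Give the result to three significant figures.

Trapezoidal AUC_0→16.5:
  [0→1.5]: (34.04+23.15)/2 × 1.5 = 42.8925
  [1.5→7.5]: (23.15+4.95)/2 × 6 = 84.3
  [7.5→11.5]: (4.95+1.77)/2 × 4 = 13.44
  [11.5→13.5]: (1.77+1.06)/2 × 2 = 2.83
  [13.5→15]: (1.06+0.72)/2 × 1.5 = 1.335
  [15→15.5]: (0.72+0.63)/2 × 0.5 = 0.3375
  [15.5→16.5]: (0.63+0.49)/2 × 1 = 0.56
  Sum = 145.695 mcg/mL·h
Extrapolated tail: C_last / k_e = 0.49 / 0.257 = 1.907
AUC_0→∞ = 145.695 + 1.907 = 147.602 mcg/mL·h

AUC = 148 mcg/mL·h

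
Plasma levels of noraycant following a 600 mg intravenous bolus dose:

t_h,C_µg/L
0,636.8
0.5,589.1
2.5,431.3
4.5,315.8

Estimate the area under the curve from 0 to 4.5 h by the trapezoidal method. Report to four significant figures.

Trapezoidal AUC_0→4.5:
  [0→0.5]: (636.8+589.1)/2 × 0.5 = 306.475
  [0.5→2.5]: (589.1+431.3)/2 × 2 = 1020.4
  [2.5→4.5]: (431.3+315.8)/2 × 2 = 747.1
  Sum = 2073.975 µg/L·h

AUC = 2074 µg/L·h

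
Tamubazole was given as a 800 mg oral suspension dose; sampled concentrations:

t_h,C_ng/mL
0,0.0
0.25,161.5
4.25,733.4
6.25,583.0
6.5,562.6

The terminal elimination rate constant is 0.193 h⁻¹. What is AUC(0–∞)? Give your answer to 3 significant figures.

Trapezoidal AUC_0→6.5:
  [0→0.25]: (0.0+161.5)/2 × 0.25 = 20.1875
  [0.25→4.25]: (161.5+733.4)/2 × 4 = 1789.8
  [4.25→6.25]: (733.4+583.0)/2 × 2 = 1316.4
  [6.25→6.5]: (583.0+562.6)/2 × 0.25 = 143.2
  Sum = 3269.5875 ng/mL·h
Extrapolated tail: C_last / k_e = 562.6 / 0.193 = 2915.026
AUC_0→∞ = 3269.5875 + 2915.026 = 6184.6135 ng/mL·h

AUC = 6180 ng/mL·h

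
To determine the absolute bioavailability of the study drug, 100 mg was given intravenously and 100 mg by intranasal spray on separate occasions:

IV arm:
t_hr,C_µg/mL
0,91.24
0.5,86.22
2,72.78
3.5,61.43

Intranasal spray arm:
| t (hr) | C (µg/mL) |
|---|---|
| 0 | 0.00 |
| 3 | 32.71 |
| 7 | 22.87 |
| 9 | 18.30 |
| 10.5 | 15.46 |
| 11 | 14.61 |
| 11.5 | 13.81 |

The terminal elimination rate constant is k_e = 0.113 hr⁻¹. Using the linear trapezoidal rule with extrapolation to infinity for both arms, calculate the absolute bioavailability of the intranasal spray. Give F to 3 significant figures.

F = 0.450

Trapezoidal AUC_0→3.5 (IV):
  [0→0.5]: (91.24+86.22)/2 × 0.5 = 44.365
  [0.5→2]: (86.22+72.78)/2 × 1.5 = 119.25
  [2→3.5]: (72.78+61.43)/2 × 1.5 = 100.6575
  Sum = 264.2725 µg/mL·hr
IV tail: 61.43/0.113 = 543.628; AUC_iv,0→∞ = 264.2725 + 543.628 = 807.9005 µg/mL·hr
Trapezoidal AUC_0→11.5 (intranasal spray):
  [0→3]: (0.00+32.71)/2 × 3 = 49.065
  [3→7]: (32.71+22.87)/2 × 4 = 111.16
  [7→9]: (22.87+18.30)/2 × 2 = 41.17
  [9→10.5]: (18.30+15.46)/2 × 1.5 = 25.32
  [10.5→11]: (15.46+14.61)/2 × 0.5 = 7.5175
  [11→11.5]: (14.61+13.81)/2 × 0.5 = 7.105
  Sum = 241.3375 µg/mL·hr
intranasal spray tail: 13.81/0.113 = 122.212; AUC_ev,0→∞ = 241.3375 + 122.212 = 363.5495 µg/mL·hr
F = (AUC_ev/D_ev)/(AUC_iv/D_iv) = (363.5495/100)/(807.9005/100) = 3.635495/8.079005 = 0.4500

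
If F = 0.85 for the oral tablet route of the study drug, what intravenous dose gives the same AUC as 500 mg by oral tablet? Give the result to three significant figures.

D_iv = 425 mg

Systemic exposure from an extravascular dose = F × D_ev, so the equivalent IV dose is F × D_ev.
D_iv = F × D_ev = 0.85 × 500 = 425 mg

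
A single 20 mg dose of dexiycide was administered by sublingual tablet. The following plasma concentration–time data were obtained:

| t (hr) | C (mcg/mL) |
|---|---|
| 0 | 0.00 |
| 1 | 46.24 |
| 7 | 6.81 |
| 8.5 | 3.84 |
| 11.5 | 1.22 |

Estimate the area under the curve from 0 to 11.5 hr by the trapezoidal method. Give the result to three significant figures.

AUC = 198 mcg/mL·hr

Trapezoidal AUC_0→11.5:
  [0→1]: (0.00+46.24)/2 × 1 = 23.12
  [1→7]: (46.24+6.81)/2 × 6 = 159.15
  [7→8.5]: (6.81+3.84)/2 × 1.5 = 7.9875
  [8.5→11.5]: (3.84+1.22)/2 × 3 = 7.59
  Sum = 197.8475 mcg/mL·hr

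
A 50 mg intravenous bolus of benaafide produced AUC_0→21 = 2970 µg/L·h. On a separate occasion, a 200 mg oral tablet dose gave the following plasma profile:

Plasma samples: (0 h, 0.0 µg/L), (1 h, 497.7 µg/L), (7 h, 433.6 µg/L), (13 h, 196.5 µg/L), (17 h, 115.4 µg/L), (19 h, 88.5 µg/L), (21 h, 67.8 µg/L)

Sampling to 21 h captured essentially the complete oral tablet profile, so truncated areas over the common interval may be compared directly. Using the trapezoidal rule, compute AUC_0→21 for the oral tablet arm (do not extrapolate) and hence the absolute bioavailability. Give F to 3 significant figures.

F = 0.498

Trapezoidal AUC_0→21 (oral tablet):
  [0→1]: (0.0+497.7)/2 × 1 = 248.85
  [1→7]: (497.7+433.6)/2 × 6 = 2793.9
  [7→13]: (433.6+196.5)/2 × 6 = 1890.3
  [13→17]: (196.5+115.4)/2 × 4 = 623.8
  [17→19]: (115.4+88.5)/2 × 2 = 203.9
  [19→21]: (88.5+67.8)/2 × 2 = 156.3
  Sum = 5917.05 µg/L·h
F = (AUC_ev/D_ev)/(AUC_iv/D_iv) = (5917.05/200)/(2970/50) = 29.58525/59.4 = 0.4981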